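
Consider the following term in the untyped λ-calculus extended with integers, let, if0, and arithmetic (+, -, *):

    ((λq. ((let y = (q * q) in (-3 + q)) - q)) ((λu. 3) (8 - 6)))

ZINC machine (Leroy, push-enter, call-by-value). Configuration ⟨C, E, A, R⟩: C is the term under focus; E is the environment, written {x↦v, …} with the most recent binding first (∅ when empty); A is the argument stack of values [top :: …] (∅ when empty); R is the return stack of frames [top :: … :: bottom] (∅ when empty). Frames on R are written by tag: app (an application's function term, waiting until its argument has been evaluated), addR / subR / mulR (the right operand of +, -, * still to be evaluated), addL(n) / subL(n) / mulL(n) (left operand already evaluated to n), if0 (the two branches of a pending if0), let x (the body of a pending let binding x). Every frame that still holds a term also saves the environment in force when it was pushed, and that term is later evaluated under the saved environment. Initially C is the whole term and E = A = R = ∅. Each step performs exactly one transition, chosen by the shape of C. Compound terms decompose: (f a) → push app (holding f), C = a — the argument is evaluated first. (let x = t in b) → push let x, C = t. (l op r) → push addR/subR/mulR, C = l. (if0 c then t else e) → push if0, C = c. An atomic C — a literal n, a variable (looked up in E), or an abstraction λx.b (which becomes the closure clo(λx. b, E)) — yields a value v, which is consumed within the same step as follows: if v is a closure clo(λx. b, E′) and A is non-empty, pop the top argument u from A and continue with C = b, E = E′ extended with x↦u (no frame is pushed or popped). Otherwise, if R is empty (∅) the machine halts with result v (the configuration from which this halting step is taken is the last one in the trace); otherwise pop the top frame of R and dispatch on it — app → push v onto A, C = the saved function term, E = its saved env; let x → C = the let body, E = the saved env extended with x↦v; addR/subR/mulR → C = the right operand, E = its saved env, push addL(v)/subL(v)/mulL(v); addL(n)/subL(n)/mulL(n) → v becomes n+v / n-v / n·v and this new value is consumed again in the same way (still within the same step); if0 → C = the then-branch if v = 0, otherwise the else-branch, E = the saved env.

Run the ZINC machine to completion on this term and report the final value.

0. ⟨C=((λq. ((let y = (q * q) in (-3 + q)) - q)) ((λu. 3) (8 - 6))); E=∅; A=∅; R=∅⟩
1. ⟨C=((λu. 3) (8 - 6)); E=∅; A=∅; R=[app]⟩
2. ⟨C=(8 - 6); E=∅; A=∅; R=[app :: app]⟩
3. ⟨C=8; E=∅; A=∅; R=[subR :: app :: app]⟩
4. ⟨C=6; E=∅; A=∅; R=[subL(8) :: app :: app]⟩
5. ⟨C=(λu. 3); E=∅; A=[2]; R=[app]⟩
6. ⟨C=3; E={u↦2}; A=∅; R=[app]⟩
7. ⟨C=(λq. ((let y = (q * q) in (-3 + q)) - q)); E=∅; A=[3]; R=∅⟩
8. ⟨C=((let y = (q * q) in (-3 + q)) - q); E={q↦3}; A=∅; R=∅⟩
9. ⟨C=(let y = (q * q) in (-3 + q)); E={q↦3}; A=∅; R=[subR]⟩
10. ⟨C=(q * q); E={q↦3}; A=∅; R=[let y :: subR]⟩
11. ⟨C=q; E={q↦3}; A=∅; R=[mulR :: let y :: subR]⟩
12. ⟨C=q; E={q↦3}; A=∅; R=[mulL(3) :: let y :: subR]⟩
13. ⟨C=(-3 + q); E={y↦9, q↦3}; A=∅; R=[subR]⟩
14. ⟨C=-3; E={y↦9, q↦3}; A=∅; R=[addR :: subR]⟩
15. ⟨C=q; E={y↦9, q↦3}; A=∅; R=[addL(-3) :: subR]⟩
16. ⟨C=q; E={q↦3}; A=∅; R=[subL(0)]⟩
→ final value -3

Answer: -3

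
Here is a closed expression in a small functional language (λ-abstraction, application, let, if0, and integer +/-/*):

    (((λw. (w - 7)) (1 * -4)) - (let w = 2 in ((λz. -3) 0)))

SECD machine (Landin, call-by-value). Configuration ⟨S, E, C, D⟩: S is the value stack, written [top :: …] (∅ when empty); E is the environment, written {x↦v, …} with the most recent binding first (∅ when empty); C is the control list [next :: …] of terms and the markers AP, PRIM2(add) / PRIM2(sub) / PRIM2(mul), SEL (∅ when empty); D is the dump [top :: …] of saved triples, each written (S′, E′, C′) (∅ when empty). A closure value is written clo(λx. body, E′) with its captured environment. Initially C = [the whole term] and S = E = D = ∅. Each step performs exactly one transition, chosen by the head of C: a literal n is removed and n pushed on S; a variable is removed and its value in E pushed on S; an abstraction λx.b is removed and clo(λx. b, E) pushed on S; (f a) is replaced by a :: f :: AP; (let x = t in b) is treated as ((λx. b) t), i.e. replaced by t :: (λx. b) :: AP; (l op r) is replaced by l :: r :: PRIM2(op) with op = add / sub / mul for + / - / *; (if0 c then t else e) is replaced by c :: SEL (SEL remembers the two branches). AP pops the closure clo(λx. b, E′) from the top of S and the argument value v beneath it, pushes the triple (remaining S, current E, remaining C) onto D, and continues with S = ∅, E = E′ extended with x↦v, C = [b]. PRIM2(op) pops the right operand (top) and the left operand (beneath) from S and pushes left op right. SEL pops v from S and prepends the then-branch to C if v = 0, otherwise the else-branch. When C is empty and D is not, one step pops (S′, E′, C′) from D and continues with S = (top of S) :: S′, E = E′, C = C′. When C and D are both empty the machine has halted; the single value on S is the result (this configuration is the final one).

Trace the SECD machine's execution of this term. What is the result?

Answer: -8

Execution trace:
step 0: <S=∅, E=∅, C=[(((λw. (w - 7)) (1 * -4)) - (let w = 2 in ((λz. -3) 0)))], D=∅>
step 1: <S=∅, E=∅, C=[((λw. (w - 7)) (1 * -4)) :: (let w = 2 in ((λz. -3) 0)) :: PRIM2(sub)], D=∅>
step 2: <S=∅, E=∅, C=[(1 * -4) :: (λw. (w - 7)) :: AP :: (let w = 2 in ((λz. -3) 0)) :: PRIM2(sub)], D=∅>
step 3: <S=∅, E=∅, C=[1 :: -4 :: PRIM2(mul) :: (λw. (w - 7)) :: AP :: (let w = 2 in ((λz. -3) 0)) :: PRIM2(sub)], D=∅>
step 4: <S=[1], E=∅, C=[-4 :: PRIM2(mul) :: (λw. (w - 7)) :: AP :: (let w = 2 in ((λz. -3) 0)) :: PRIM2(sub)], D=∅>
step 5: <S=[-4 :: 1], E=∅, C=[PRIM2(mul) :: (λw. (w - 7)) :: AP :: (let w = 2 in ((λz. -3) 0)) :: PRIM2(sub)], D=∅>
step 6: <S=[-4], E=∅, C=[(λw. (w - 7)) :: AP :: (let w = 2 in ((λz. -3) 0)) :: PRIM2(sub)], D=∅>
step 7: <S=[clo(λw. (w - 7), ∅) :: -4], E=∅, C=[AP :: (let w = 2 in ((λz. -3) 0)) :: PRIM2(sub)], D=∅>
step 8: <S=∅, E={w↦-4}, C=[(w - 7)], D=[(∅, ∅, [(let w = 2 in ((λz. -3) 0)) :: PRIM2(sub)])]>
step 9: <S=∅, E={w↦-4}, C=[w :: 7 :: PRIM2(sub)], D=[(∅, ∅, [(let w = 2 in ((λz. -3) 0)) :: PRIM2(sub)])]>
step 10: <S=[-4], E={w↦-4}, C=[7 :: PRIM2(sub)], D=[(∅, ∅, [(let w = 2 in ((λz. -3) 0)) :: PRIM2(sub)])]>
step 11: <S=[7 :: -4], E={w↦-4}, C=[PRIM2(sub)], D=[(∅, ∅, [(let w = 2 in ((λz. -3) 0)) :: PRIM2(sub)])]>
step 12: <S=[-11], E={w↦-4}, C=∅, D=[(∅, ∅, [(let w = 2 in ((λz. -3) 0)) :: PRIM2(sub)])]>
step 13: <S=[-11], E=∅, C=[(let w = 2 in ((λz. -3) 0)) :: PRIM2(sub)], D=∅>
step 14: <S=[-11], E=∅, C=[2 :: (λw. ((λz. -3) 0)) :: AP :: PRIM2(sub)], D=∅>
step 15: <S=[2 :: -11], E=∅, C=[(λw. ((λz. -3) 0)) :: AP :: PRIM2(sub)], D=∅>
step 16: <S=[clo(λw. ((λz. -3) 0), ∅) :: 2 :: -11], E=∅, C=[AP :: PRIM2(sub)], D=∅>
step 17: <S=∅, E={w↦2}, C=[((λz. -3) 0)], D=[([-11], ∅, [PRIM2(sub)])]>
step 18: <S=∅, E={w↦2}, C=[0 :: (λz. -3) :: AP], D=[([-11], ∅, [PRIM2(sub)])]>
step 19: <S=[0], E={w↦2}, C=[(λz. -3) :: AP], D=[([-11], ∅, [PRIM2(sub)])]>
step 20: <S=[clo(λz. -3, {w↦2}) :: 0], E={w↦2}, C=[AP], D=[([-11], ∅, [PRIM2(sub)])]>
step 21: <S=∅, E={z↦0, w↦2}, C=[-3], D=[(∅, {w↦2}, ∅) :: ([-11], ∅, [PRIM2(sub)])]>
step 22: <S=[-3], E={z↦0, w↦2}, C=∅, D=[(∅, {w↦2}, ∅) :: ([-11], ∅, [PRIM2(sub)])]>
step 23: <S=[-3], E={w↦2}, C=∅, D=[([-11], ∅, [PRIM2(sub)])]>
step 24: <S=[-3 :: -11], E=∅, C=[PRIM2(sub)], D=∅>
step 25: <S=[-8], E=∅, C=∅, D=∅>
→ final value -8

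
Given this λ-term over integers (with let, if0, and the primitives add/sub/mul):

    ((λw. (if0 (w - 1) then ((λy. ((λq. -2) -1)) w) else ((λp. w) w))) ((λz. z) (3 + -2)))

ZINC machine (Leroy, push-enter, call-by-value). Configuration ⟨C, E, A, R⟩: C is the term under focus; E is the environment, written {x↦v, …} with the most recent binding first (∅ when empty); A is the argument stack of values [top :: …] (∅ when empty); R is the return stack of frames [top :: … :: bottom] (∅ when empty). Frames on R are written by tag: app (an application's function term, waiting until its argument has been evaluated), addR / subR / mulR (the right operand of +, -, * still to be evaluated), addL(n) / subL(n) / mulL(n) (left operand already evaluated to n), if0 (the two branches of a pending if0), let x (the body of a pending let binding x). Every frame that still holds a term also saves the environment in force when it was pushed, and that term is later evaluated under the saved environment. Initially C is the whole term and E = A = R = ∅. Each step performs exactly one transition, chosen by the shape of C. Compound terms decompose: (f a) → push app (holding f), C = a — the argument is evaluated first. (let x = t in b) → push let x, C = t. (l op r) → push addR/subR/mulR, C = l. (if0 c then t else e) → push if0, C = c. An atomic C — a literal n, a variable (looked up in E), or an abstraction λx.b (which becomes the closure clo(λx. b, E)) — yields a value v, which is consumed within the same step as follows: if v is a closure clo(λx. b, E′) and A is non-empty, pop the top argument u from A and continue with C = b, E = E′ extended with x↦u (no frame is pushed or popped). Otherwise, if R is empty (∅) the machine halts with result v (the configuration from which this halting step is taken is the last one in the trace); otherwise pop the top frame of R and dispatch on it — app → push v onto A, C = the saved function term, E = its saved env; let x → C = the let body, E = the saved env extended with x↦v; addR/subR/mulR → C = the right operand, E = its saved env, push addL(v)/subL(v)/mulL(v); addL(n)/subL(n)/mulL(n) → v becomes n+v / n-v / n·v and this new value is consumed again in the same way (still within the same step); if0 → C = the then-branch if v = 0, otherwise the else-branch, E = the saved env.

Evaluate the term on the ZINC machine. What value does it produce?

Answer: -2

Derivation:
0. [C=((λw. (if0 (w - 1) then ((λy. ((λq. -2) -1)) w) else ((λp. w) w))) ((λz. z) (3 + -2))) | E=∅ | A=∅ | R=∅]
1. [C=((λz. z) (3 + -2)) | E=∅ | A=∅ | R=[app]]
2. [C=(3 + -2) | E=∅ | A=∅ | R=[app :: app]]
3. [C=3 | E=∅ | A=∅ | R=[addR :: app :: app]]
4. [C=-2 | E=∅ | A=∅ | R=[addL(3) :: app :: app]]
5. [C=(λz. z) | E=∅ | A=[1] | R=[app]]
6. [C=z | E={z↦1} | A=∅ | R=[app]]
7. [C=(λw. (if0 (w - 1) then ((λy. ((λq. -2) -1)) w) else ((λp. w) w))) | E=∅ | A=[1] | R=∅]
8. [C=(if0 (w - 1) then ((λy. ((λq. -2) -1)) w) else ((λp. w) w)) | E={w↦1} | A=∅ | R=∅]
9. [C=(w - 1) | E={w↦1} | A=∅ | R=[if0]]
10. [C=w | E={w↦1} | A=∅ | R=[subR :: if0]]
11. [C=1 | E={w↦1} | A=∅ | R=[subL(1) :: if0]]
12. [C=((λy. ((λq. -2) -1)) w) | E={w↦1} | A=∅ | R=∅]
13. [C=w | E={w↦1} | A=∅ | R=[app]]
14. [C=(λy. ((λq. -2) -1)) | E={w↦1} | A=[1] | R=∅]
15. [C=((λq. -2) -1) | E={y↦1, w↦1} | A=∅ | R=∅]
16. [C=-1 | E={y↦1, w↦1} | A=∅ | R=[app]]
17. [C=(λq. -2) | E={y↦1, w↦1} | A=[-1] | R=∅]
18. [C=-2 | E={q↦-1, y↦1, w↦1} | A=∅ | R=∅]
→ final value -2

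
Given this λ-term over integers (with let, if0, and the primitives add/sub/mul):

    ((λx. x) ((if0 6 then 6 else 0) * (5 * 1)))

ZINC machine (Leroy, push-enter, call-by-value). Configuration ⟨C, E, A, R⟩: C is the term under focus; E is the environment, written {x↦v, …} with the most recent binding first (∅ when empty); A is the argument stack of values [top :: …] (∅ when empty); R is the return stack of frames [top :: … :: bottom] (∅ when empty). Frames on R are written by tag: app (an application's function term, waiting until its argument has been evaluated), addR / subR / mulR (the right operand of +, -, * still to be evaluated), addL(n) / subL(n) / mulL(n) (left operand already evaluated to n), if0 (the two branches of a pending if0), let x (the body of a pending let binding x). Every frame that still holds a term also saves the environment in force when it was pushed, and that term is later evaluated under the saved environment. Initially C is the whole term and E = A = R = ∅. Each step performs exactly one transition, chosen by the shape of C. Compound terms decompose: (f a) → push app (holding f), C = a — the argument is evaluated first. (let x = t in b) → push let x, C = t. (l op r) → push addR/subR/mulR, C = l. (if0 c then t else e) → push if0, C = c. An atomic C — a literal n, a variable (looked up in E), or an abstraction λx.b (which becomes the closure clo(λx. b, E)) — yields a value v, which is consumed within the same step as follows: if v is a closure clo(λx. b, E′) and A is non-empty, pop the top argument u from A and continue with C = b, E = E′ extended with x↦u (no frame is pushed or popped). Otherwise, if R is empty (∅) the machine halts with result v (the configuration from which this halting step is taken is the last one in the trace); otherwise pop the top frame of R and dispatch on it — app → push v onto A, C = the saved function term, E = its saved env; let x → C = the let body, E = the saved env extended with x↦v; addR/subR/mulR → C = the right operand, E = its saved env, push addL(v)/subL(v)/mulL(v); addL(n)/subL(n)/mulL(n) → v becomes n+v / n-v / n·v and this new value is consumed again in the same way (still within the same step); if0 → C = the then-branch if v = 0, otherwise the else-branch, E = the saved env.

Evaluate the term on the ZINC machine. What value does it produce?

Answer: 0

Execution trace:
t=0: <C=((λx. x) ((if0 6 then 6 else 0) * (5 * 1))), E=∅, A=∅, R=∅>
t=1: <C=((if0 6 then 6 else 0) * (5 * 1)), E=∅, A=∅, R=[app]>
t=2: <C=(if0 6 then 6 else 0), E=∅, A=∅, R=[mulR :: app]>
t=3: <C=6, E=∅, A=∅, R=[if0 :: mulR :: app]>
t=4: <C=0, E=∅, A=∅, R=[mulR :: app]>
t=5: <C=(5 * 1), E=∅, A=∅, R=[mulL(0) :: app]>
t=6: <C=5, E=∅, A=∅, R=[mulR :: mulL(0) :: app]>
t=7: <C=1, E=∅, A=∅, R=[mulL(5) :: mulL(0) :: app]>
t=8: <C=(λx. x), E=∅, A=[0], R=∅>
t=9: <C=x, E={x↦0}, A=∅, R=∅>
→ final value 0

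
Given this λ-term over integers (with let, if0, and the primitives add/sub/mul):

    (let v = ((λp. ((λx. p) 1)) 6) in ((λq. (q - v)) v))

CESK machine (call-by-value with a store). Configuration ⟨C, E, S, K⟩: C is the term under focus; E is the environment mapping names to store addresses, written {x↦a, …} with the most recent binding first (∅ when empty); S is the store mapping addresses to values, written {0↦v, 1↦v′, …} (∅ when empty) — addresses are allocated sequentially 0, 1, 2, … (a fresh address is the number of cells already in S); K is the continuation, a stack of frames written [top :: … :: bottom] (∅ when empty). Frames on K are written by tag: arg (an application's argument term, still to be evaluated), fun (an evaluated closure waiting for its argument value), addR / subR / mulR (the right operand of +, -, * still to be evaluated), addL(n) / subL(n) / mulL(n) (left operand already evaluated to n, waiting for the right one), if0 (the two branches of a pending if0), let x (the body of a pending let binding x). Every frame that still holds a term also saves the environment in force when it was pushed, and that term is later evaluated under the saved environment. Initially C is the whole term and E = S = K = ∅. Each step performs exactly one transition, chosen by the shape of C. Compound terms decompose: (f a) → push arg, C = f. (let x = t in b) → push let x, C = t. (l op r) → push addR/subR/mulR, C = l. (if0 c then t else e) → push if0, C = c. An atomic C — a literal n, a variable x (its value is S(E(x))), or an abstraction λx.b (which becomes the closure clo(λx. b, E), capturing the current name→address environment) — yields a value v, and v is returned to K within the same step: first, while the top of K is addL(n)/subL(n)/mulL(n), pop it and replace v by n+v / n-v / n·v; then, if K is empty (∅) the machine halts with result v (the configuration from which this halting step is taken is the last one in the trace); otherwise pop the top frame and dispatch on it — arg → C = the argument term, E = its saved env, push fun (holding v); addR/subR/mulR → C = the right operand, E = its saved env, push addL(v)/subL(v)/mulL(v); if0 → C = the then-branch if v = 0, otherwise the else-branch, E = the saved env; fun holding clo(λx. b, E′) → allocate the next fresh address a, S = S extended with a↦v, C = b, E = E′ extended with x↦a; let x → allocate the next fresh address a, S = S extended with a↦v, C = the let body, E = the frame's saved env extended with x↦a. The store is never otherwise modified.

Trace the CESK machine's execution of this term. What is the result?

Answer: 0

Derivation:
t=0: [C=(let v = ((λp. ((λx. p) 1)) 6) in ((λq. (q - v)) v)) | E=∅ | S=∅ | K=∅]
t=1: [C=((λp. ((λx. p) 1)) 6) | E=∅ | S=∅ | K=[let v]]
t=2: [C=(λp. ((λx. p) 1)) | E=∅ | S=∅ | K=[arg :: let v]]
t=3: [C=6 | E=∅ | S=∅ | K=[fun :: let v]]
t=4: [C=((λx. p) 1) | E={p↦0} | S={0↦6} | K=[let v]]
t=5: [C=(λx. p) | E={p↦0} | S={0↦6} | K=[arg :: let v]]
t=6: [C=1 | E={p↦0} | S={0↦6} | K=[fun :: let v]]
t=7: [C=p | E={x↦1, p↦0} | S={0↦6, 1↦1} | K=[let v]]
t=8: [C=((λq. (q - v)) v) | E={v↦2} | S={0↦6, 1↦1, 2↦6} | K=∅]
t=9: [C=(λq. (q - v)) | E={v↦2} | S={0↦6, 1↦1, 2↦6} | K=[arg]]
t=10: [C=v | E={v↦2} | S={0↦6, 1↦1, 2↦6} | K=[fun]]
t=11: [C=(q - v) | E={q↦3, v↦2} | S={0↦6, 1↦1, 2↦6, 3↦6} | K=∅]
t=12: [C=q | E={q↦3, v↦2} | S={0↦6, 1↦1, 2↦6, 3↦6} | K=[subR]]
t=13: [C=v | E={q↦3, v↦2} | S={0↦6, 1↦1, 2↦6, 3↦6} | K=[subL(6)]]
→ final value 0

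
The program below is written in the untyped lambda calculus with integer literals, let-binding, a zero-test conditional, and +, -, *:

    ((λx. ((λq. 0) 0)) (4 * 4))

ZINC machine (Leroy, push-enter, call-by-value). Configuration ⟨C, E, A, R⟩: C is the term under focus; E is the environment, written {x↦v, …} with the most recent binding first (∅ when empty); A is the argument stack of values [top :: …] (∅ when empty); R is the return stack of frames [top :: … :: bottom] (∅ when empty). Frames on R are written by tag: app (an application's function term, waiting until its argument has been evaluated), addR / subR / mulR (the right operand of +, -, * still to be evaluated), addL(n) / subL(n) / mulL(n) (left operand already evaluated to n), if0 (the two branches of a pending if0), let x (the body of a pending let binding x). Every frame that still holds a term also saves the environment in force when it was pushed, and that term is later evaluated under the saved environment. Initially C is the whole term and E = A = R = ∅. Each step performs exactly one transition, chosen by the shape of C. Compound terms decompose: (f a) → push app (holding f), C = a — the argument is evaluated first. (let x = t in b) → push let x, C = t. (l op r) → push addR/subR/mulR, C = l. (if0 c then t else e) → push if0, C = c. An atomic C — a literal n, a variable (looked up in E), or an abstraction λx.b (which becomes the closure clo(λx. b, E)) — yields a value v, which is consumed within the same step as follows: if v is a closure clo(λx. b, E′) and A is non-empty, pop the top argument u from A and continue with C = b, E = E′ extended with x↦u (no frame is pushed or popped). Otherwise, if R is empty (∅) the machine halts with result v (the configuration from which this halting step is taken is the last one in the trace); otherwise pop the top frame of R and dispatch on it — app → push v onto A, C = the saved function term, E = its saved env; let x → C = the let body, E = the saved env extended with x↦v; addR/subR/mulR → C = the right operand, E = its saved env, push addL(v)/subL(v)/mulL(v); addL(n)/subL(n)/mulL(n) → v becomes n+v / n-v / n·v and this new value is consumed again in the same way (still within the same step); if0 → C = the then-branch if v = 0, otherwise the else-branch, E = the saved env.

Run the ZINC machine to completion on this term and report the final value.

0. [C=((λx. ((λq. 0) 0)) (4 * 4)) | E=∅ | A=∅ | R=∅]
1. [C=(4 * 4) | E=∅ | A=∅ | R=[app]]
2. [C=4 | E=∅ | A=∅ | R=[mulR :: app]]
3. [C=4 | E=∅ | A=∅ | R=[mulL(4) :: app]]
4. [C=(λx. ((λq. 0) 0)) | E=∅ | A=[16] | R=∅]
5. [C=((λq. 0) 0) | E={x↦16} | A=∅ | R=∅]
6. [C=0 | E={x↦16} | A=∅ | R=[app]]
7. [C=(λq. 0) | E={x↦16} | A=[0] | R=∅]
8. [C=0 | E={q↦0, x↦16} | A=∅ | R=∅]
→ final value 0

Answer: 0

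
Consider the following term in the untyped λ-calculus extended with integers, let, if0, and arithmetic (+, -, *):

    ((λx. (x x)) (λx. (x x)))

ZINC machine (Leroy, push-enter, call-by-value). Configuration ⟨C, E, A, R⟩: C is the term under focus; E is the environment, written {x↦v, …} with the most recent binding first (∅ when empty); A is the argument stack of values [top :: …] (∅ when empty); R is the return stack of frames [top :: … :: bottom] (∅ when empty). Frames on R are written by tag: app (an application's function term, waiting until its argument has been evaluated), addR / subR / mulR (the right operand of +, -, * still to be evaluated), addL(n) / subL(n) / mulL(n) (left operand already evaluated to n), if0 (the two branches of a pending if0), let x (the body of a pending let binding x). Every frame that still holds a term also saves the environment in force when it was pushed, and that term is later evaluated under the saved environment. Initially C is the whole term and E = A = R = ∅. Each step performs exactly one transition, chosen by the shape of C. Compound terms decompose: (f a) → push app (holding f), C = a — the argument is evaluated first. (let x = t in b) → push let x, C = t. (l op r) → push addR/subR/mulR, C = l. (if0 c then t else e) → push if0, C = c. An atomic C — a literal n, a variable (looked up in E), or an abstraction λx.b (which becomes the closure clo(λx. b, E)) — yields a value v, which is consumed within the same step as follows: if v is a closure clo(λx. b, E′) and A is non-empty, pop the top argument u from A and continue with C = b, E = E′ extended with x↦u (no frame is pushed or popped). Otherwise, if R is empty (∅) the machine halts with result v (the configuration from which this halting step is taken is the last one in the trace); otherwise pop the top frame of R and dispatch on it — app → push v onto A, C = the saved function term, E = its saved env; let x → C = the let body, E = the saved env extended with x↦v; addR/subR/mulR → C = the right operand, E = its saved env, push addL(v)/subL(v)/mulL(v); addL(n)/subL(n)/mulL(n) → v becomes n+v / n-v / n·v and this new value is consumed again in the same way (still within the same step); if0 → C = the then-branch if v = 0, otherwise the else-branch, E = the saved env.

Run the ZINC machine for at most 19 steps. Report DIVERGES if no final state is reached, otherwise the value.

t=0: <C=((λx. (x x)) (λx. (x x))), E=∅, A=∅, R=∅>
t=1: <C=(λx. (x x)), E=∅, A=∅, R=[app]>
t=2: <C=(λx. (x x)), E=∅, A=[clo(λx. (x x), ∅)], R=∅>
t=3: <C=(x x), E={x↦clo(λx. (x x), ∅)}, A=∅, R=∅>
t=4: <C=x, E={x↦clo(λx. (x x), ∅)}, A=∅, R=[app]>
t=5: <C=x, E={x↦clo(λx. (x x), ∅)}, A=[clo(λx. (x x), ∅)], R=∅>
… configuration repeats with period 3 (steps 3–5 recur indefinitely) …

Answer: DIVERGES (no final state within 19 steps)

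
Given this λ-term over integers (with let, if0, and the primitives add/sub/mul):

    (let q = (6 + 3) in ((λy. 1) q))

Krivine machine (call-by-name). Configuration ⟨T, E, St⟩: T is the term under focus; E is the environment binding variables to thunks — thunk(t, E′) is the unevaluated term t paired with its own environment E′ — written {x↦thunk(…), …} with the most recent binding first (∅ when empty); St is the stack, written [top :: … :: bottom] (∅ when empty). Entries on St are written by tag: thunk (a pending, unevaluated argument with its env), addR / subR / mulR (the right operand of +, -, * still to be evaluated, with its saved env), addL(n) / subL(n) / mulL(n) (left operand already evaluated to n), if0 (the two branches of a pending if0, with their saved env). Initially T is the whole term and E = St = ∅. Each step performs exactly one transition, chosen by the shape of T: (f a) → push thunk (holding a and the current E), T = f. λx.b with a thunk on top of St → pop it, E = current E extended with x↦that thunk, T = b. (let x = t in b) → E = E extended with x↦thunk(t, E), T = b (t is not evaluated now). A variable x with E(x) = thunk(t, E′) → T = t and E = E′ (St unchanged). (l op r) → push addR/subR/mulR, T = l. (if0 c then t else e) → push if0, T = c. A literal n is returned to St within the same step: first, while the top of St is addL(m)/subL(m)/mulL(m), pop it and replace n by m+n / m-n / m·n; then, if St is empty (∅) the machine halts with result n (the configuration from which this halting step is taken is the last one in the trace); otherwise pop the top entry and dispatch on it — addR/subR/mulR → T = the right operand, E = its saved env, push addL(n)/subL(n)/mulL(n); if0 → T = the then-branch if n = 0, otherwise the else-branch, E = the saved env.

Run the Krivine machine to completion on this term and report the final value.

step 0: [T=(let q = (6 + 3) in ((λy. 1) q)) | E=∅ | St=∅]
step 1: [T=((λy. 1) q) | E={q↦thunk((6 + 3), ∅)} | St=∅]
step 2: [T=(λy. 1) | E={q↦thunk((6 + 3), ∅)} | St=[thunk]]
step 3: [T=1 | E={y↦thunk(q, {q↦thunk((6 + 3), ∅)}), q↦thunk((6 + 3), ∅)} | St=∅]
→ final value 1

Answer: 1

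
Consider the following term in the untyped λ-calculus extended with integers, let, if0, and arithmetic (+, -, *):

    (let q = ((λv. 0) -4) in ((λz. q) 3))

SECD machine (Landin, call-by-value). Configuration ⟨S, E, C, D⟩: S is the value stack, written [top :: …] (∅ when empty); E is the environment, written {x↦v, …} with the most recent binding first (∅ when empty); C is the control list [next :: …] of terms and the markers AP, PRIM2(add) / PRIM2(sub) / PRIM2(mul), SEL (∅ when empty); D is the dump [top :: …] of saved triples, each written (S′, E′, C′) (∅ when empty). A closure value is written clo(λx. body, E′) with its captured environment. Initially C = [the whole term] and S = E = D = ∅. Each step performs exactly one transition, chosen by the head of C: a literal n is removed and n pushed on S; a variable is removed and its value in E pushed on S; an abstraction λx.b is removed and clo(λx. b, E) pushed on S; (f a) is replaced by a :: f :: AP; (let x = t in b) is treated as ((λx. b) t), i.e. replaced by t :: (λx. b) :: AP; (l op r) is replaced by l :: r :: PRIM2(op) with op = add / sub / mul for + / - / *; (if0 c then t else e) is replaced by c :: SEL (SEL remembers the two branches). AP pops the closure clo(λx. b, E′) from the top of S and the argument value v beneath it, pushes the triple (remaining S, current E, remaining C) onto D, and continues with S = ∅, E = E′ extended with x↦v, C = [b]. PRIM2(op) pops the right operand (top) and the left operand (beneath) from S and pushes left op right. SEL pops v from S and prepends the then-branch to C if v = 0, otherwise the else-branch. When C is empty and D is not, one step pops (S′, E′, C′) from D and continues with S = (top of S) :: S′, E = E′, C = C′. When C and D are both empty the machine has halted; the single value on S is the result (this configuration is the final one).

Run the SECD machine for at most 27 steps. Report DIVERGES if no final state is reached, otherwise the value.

Answer: 0

Execution trace:
0. ⟨S=∅; E=∅; C=[(let q = ((λv. 0) -4) in ((λz. q) 3))]; D=∅⟩
1. ⟨S=∅; E=∅; C=[((λv. 0) -4) :: (λq. ((λz. q) 3)) :: AP]; D=∅⟩
2. ⟨S=∅; E=∅; C=[-4 :: (λv. 0) :: AP :: (λq. ((λz. q) 3)) :: AP]; D=∅⟩
3. ⟨S=[-4]; E=∅; C=[(λv. 0) :: AP :: (λq. ((λz. q) 3)) :: AP]; D=∅⟩
4. ⟨S=[clo(λv. 0, ∅) :: -4]; E=∅; C=[AP :: (λq. ((λz. q) 3)) :: AP]; D=∅⟩
5. ⟨S=∅; E={v↦-4}; C=[0]; D=[(∅, ∅, [(λq. ((λz. q) 3)) :: AP])]⟩
6. ⟨S=[0]; E={v↦-4}; C=∅; D=[(∅, ∅, [(λq. ((λz. q) 3)) :: AP])]⟩
7. ⟨S=[0]; E=∅; C=[(λq. ((λz. q) 3)) :: AP]; D=∅⟩
8. ⟨S=[clo(λq. ((λz. q) 3), ∅) :: 0]; E=∅; C=[AP]; D=∅⟩
9. ⟨S=∅; E={q↦0}; C=[((λz. q) 3)]; D=[(∅, ∅, ∅)]⟩
10. ⟨S=∅; E={q↦0}; C=[3 :: (λz. q) :: AP]; D=[(∅, ∅, ∅)]⟩
11. ⟨S=[3]; E={q↦0}; C=[(λz. q) :: AP]; D=[(∅, ∅, ∅)]⟩
12. ⟨S=[clo(λz. q, {q↦0}) :: 3]; E={q↦0}; C=[AP]; D=[(∅, ∅, ∅)]⟩
13. ⟨S=∅; E={z↦3, q↦0}; C=[q]; D=[(∅, {q↦0}, ∅) :: (∅, ∅, ∅)]⟩
14. ⟨S=[0]; E={z↦3, q↦0}; C=∅; D=[(∅, {q↦0}, ∅) :: (∅, ∅, ∅)]⟩
15. ⟨S=[0]; E={q↦0}; C=∅; D=[(∅, ∅, ∅)]⟩
16. ⟨S=[0]; E=∅; C=∅; D=∅⟩
→ final value 0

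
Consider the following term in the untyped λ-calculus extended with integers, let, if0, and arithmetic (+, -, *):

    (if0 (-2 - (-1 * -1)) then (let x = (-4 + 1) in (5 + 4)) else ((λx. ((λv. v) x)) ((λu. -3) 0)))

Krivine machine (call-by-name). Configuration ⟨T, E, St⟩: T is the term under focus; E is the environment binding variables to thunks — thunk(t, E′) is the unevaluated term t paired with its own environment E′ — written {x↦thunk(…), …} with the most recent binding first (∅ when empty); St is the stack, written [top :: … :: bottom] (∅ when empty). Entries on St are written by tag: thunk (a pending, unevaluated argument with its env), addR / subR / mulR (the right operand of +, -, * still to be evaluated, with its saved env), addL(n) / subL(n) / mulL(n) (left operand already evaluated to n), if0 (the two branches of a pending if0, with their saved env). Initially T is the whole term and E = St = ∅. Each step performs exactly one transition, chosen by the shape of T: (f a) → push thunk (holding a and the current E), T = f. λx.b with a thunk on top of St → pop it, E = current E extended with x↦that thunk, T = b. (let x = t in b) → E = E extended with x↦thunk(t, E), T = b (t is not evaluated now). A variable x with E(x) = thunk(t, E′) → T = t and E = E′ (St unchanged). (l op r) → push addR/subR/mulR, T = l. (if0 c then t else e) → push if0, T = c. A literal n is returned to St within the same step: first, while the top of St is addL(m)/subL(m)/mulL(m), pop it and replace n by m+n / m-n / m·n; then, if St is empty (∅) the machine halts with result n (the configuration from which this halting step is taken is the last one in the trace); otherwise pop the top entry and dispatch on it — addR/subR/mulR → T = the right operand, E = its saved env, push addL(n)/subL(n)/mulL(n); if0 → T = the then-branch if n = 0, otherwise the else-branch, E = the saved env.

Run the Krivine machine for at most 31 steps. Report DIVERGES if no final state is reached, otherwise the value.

step 0: ⟨T=(if0 (-2 - (-1 * -1)) then (let x = (-4 + 1) in (5 + 4)) else ((λx. ((λv. v) x)) ((λu. -3) 0))); E=∅; St=∅⟩
step 1: ⟨T=(-2 - (-1 * -1)); E=∅; St=[if0]⟩
step 2: ⟨T=-2; E=∅; St=[subR :: if0]⟩
step 3: ⟨T=(-1 * -1); E=∅; St=[subL(-2) :: if0]⟩
step 4: ⟨T=-1; E=∅; St=[mulR :: subL(-2) :: if0]⟩
step 5: ⟨T=-1; E=∅; St=[mulL(-1) :: subL(-2) :: if0]⟩
step 6: ⟨T=((λx. ((λv. v) x)) ((λu. -3) 0)); E=∅; St=∅⟩
step 7: ⟨T=(λx. ((λv. v) x)); E=∅; St=[thunk]⟩
step 8: ⟨T=((λv. v) x); E={x↦thunk(((λu. -3) 0), ∅)}; St=∅⟩
step 9: ⟨T=(λv. v); E={x↦thunk(((λu. -3) 0), ∅)}; St=[thunk]⟩
step 10: ⟨T=v; E={v↦thunk(x, {x↦thunk(((λu. -3) 0), ∅)}), x↦thunk(((λu. -3) 0), ∅)}; St=∅⟩
step 11: ⟨T=x; E={x↦thunk(((λu. -3) 0), ∅)}; St=∅⟩
step 12: ⟨T=((λu. -3) 0); E=∅; St=∅⟩
step 13: ⟨T=(λu. -3); E=∅; St=[thunk]⟩
step 14: ⟨T=-3; E={u↦thunk(0, ∅)}; St=∅⟩
→ final value -3

Answer: -3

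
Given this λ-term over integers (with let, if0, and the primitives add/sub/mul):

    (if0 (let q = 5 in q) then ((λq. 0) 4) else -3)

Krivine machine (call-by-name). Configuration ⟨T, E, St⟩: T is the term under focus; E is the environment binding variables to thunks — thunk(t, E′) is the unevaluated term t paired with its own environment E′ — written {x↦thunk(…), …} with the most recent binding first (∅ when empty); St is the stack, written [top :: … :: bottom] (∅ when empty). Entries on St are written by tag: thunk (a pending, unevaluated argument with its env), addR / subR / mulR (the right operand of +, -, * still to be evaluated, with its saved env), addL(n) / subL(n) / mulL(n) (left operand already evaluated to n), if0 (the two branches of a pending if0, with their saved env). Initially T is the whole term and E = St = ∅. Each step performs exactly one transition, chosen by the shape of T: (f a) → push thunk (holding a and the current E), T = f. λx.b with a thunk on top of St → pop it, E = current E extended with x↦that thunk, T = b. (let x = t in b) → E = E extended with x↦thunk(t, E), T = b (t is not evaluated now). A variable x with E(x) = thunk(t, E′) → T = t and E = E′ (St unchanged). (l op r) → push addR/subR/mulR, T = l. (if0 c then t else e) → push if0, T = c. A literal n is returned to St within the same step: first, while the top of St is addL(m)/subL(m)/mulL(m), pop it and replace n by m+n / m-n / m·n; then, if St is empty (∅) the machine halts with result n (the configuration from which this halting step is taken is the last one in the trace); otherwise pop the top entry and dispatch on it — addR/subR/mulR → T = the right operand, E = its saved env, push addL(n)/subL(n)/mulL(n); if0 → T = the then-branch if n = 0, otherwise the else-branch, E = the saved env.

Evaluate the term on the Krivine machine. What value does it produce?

t=0: ⟨T=(if0 (let q = 5 in q) then ((λq. 0) 4) else -3); E=∅; St=∅⟩
t=1: ⟨T=(let q = 5 in q); E=∅; St=[if0]⟩
t=2: ⟨T=q; E={q↦thunk(5, ∅)}; St=[if0]⟩
t=3: ⟨T=5; E=∅; St=[if0]⟩
t=4: ⟨T=-3; E=∅; St=∅⟩
→ final value -3

Answer: -3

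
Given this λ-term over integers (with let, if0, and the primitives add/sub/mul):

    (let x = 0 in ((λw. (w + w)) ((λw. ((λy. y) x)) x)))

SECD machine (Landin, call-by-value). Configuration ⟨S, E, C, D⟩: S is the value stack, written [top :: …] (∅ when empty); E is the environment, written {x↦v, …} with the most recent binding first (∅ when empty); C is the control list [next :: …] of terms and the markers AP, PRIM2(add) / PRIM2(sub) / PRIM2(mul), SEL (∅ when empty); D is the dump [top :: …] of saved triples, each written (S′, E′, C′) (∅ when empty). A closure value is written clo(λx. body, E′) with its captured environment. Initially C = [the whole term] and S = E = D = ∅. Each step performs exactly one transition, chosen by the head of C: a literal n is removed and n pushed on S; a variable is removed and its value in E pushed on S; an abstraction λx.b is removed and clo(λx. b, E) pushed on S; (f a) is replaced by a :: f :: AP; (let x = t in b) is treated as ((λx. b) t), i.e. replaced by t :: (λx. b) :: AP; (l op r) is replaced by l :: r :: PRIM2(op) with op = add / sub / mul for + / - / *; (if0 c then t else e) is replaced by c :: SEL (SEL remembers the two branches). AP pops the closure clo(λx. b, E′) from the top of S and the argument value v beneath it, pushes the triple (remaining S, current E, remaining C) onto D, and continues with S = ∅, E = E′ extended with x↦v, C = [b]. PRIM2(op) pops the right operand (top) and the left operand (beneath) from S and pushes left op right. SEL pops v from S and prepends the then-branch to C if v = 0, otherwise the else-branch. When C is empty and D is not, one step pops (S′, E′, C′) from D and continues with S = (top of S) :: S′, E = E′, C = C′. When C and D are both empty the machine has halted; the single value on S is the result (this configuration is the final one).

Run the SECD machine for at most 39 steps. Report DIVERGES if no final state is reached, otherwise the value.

Answer: 0

Execution trace:
t=0: <S=∅, E=∅, C=[(let x = 0 in ((λw. (w + w)) ((λw. ((λy. y) x)) x)))], D=∅>
t=1: <S=∅, E=∅, C=[0 :: (λx. ((λw. (w + w)) ((λw. ((λy. y) x)) x))) :: AP], D=∅>
t=2: <S=[0], E=∅, C=[(λx. ((λw. (w + w)) ((λw. ((λy. y) x)) x))) :: AP], D=∅>
t=3: <S=[clo(λx. ((λw. (w + w)) ((λw. ((λy. y) x)) x)), ∅) :: 0], E=∅, C=[AP], D=∅>
t=4: <S=∅, E={x↦0}, C=[((λw. (w + w)) ((λw. ((λy. y) x)) x))], D=[(∅, ∅, ∅)]>
t=5: <S=∅, E={x↦0}, C=[((λw. ((λy. y) x)) x) :: (λw. (w + w)) :: AP], D=[(∅, ∅, ∅)]>
t=6: <S=∅, E={x↦0}, C=[x :: (λw. ((λy. y) x)) :: AP :: (λw. (w + w)) :: AP], D=[(∅, ∅, ∅)]>
t=7: <S=[0], E={x↦0}, C=[(λw. ((λy. y) x)) :: AP :: (λw. (w + w)) :: AP], D=[(∅, ∅, ∅)]>
t=8: <S=[clo(λw. ((λy. y) x), {x↦0}) :: 0], E={x↦0}, C=[AP :: (λw. (w + w)) :: AP], D=[(∅, ∅, ∅)]>
t=9: <S=∅, E={w↦0, x↦0}, C=[((λy. y) x)], D=[(∅, {x↦0}, [(λw. (w + w)) :: AP]) :: (∅, ∅, ∅)]>
t=10: <S=∅, E={w↦0, x↦0}, C=[x :: (λy. y) :: AP], D=[(∅, {x↦0}, [(λw. (w + w)) :: AP]) :: (∅, ∅, ∅)]>
t=11: <S=[0], E={w↦0, x↦0}, C=[(λy. y) :: AP], D=[(∅, {x↦0}, [(λw. (w + w)) :: AP]) :: (∅, ∅, ∅)]>
t=12: <S=[clo(λy. y, {w↦0, x↦0}) :: 0], E={w↦0, x↦0}, C=[AP], D=[(∅, {x↦0}, [(λw. (w + w)) :: AP]) :: (∅, ∅, ∅)]>
t=13: <S=∅, E={y↦0, w↦0, x↦0}, C=[y], D=[(∅, {w↦0, x↦0}, ∅) :: (∅, {x↦0}, [(λw. (w + w)) :: AP]) :: (∅, ∅, ∅)]>
t=14: <S=[0], E={y↦0, w↦0, x↦0}, C=∅, D=[(∅, {w↦0, x↦0}, ∅) :: (∅, {x↦0}, [(λw. (w + w)) :: AP]) :: (∅, ∅, ∅)]>
t=15: <S=[0], E={w↦0, x↦0}, C=∅, D=[(∅, {x↦0}, [(λw. (w + w)) :: AP]) :: (∅, ∅, ∅)]>
t=16: <S=[0], E={x↦0}, C=[(λw. (w + w)) :: AP], D=[(∅, ∅, ∅)]>
t=17: <S=[clo(λw. (w + w), {x↦0}) :: 0], E={x↦0}, C=[AP], D=[(∅, ∅, ∅)]>
t=18: <S=∅, E={w↦0, x↦0}, C=[(w + w)], D=[(∅, {x↦0}, ∅) :: (∅, ∅, ∅)]>
t=19: <S=∅, E={w↦0, x↦0}, C=[w :: w :: PRIM2(add)], D=[(∅, {x↦0}, ∅) :: (∅, ∅, ∅)]>
t=20: <S=[0], E={w↦0, x↦0}, C=[w :: PRIM2(add)], D=[(∅, {x↦0}, ∅) :: (∅, ∅, ∅)]>
t=21: <S=[0 :: 0], E={w↦0, x↦0}, C=[PRIM2(add)], D=[(∅, {x↦0}, ∅) :: (∅, ∅, ∅)]>
t=22: <S=[0], E={w↦0, x↦0}, C=∅, D=[(∅, {x↦0}, ∅) :: (∅, ∅, ∅)]>
t=23: <S=[0], E={x↦0}, C=∅, D=[(∅, ∅, ∅)]>
t=24: <S=[0], E=∅, C=∅, D=∅>
→ final value 0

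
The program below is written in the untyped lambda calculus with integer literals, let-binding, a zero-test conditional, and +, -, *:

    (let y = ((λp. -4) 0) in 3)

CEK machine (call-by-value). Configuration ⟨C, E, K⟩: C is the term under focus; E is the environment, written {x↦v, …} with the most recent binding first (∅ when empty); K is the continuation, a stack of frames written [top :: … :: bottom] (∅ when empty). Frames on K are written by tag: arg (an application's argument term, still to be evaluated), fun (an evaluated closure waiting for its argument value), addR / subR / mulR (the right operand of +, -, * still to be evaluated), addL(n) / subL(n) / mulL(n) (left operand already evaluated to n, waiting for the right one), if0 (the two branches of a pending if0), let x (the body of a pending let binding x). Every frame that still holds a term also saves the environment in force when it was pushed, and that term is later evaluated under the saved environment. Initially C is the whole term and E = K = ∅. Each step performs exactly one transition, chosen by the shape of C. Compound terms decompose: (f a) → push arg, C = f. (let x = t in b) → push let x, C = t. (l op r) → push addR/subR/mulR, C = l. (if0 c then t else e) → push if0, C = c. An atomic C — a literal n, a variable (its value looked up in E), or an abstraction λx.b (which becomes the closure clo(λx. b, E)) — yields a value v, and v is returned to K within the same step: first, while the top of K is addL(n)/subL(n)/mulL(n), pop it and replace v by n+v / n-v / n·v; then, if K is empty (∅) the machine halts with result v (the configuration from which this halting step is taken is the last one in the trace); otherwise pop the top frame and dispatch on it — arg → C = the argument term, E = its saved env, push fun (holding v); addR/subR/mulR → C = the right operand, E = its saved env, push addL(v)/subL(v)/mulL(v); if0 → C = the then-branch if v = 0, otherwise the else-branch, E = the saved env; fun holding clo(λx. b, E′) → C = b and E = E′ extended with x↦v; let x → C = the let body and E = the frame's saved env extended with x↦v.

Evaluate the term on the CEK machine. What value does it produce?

[0] <C=(let y = ((λp. -4) 0) in 3), E=∅, K=∅>
[1] <C=((λp. -4) 0), E=∅, K=[let y]>
[2] <C=(λp. -4), E=∅, K=[arg :: let y]>
[3] <C=0, E=∅, K=[fun :: let y]>
[4] <C=-4, E={p↦0}, K=[let y]>
[5] <C=3, E={y↦-4}, K=∅>
→ final value 3

Answer: 3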